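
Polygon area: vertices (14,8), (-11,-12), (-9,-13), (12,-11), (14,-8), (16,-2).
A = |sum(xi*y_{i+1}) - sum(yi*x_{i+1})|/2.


sum(xi*y_{i+1}) = 14*(-12) - 11*(-13) - 9*(-11) + 12*(-8) + 14*(-2) + 16*8 = 78
sum(yi*x_{i+1}) = 8*(-11) - 12*(-9) - 13*12 - 11*14 - 8*16 - 2*14 = -446
Area = |78 + 446|/2 = 524/2 = 262.0000

262.0000 sq units


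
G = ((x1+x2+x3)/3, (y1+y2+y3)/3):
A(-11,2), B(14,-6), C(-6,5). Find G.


Gx = (-11+14- 6)/3 = -3/3 = -1.0000
Gy = (2- 6+5)/3 = 1/3 = 0.3333

G = (-1.0000, 0.3333)


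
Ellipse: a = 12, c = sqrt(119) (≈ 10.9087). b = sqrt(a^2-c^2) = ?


b^2 = 12^2 - (sqrt(119))^2 = 144 - 119 = 25
b = sqrt(25) = 5

b = 5


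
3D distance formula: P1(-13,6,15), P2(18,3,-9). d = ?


dx=31, dy=-3, dz=-24
d = sqrt(961+9+576) = sqrt(1546) = 39.3192

39.3192


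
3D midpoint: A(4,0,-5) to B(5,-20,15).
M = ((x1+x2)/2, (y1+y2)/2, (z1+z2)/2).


Mx = (4+5)/2 = 4.5000
My = (0- 20)/2 = -10.0000
Mz = (-5+15)/2 = 5.0000

M = (4.5000, -10.0000, 5.0000)


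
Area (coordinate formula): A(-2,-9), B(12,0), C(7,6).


-2*(0-6) = 12
12*(6+ 9) = 180
7*(-9-0) = -63
sum = 129
Area = |129|/2 = 64.5000

64.5000 sq units


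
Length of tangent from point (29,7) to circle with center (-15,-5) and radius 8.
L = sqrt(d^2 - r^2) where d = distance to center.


d = sqrt((29+ 15)^2 + (7+ 5)^2) = sqrt(1936+144) = 45.6070
L = sqrt(2080.0000 - 64) = sqrt(2016.0000) = 44.8999

44.8999


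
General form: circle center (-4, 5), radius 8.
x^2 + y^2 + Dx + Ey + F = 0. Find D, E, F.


(x+ 4)^2 + (y-5)^2 = 8^2
D = -2h = 8, E = -2k = -10
F = h^2+k^2-r^2 = 16+25-64 = -23

D = 8, E = -10, F = -23


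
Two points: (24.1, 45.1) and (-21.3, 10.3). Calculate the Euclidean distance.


dx = -21.3 - 24.1 = -45.4
dy = 10.3 - 45.1 = -34.8
d = sqrt(2061.16 + 1211.04) = sqrt(3272.2) = 57.2031

57.2031


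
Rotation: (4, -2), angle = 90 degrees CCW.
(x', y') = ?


cos(90) = 0, sin(90) = 1
x' = 4*0 + 2*1 = 2
y' = 4*1 - 2*0 = 4

(2, 4)


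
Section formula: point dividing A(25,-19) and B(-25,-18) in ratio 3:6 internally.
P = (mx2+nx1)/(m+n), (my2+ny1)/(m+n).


Px = (3*(-25) + 6*25)/9 = 75/9 = 8.3333
Py = (3*(-18) + 6*(-19))/9 = -168/9 = -18.6667

P = (8.3333, -18.6667)


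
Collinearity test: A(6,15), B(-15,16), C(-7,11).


6*(16-11) - 15*(11-15) - 7*(15-16)
= 30 + 60 + 7 = 97

No, not collinear (determinant = 97)


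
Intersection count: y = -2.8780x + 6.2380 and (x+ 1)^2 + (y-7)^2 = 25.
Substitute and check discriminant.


Substitute y = -2.8780x + 6.2380: (x+ 1)^2 + (-2.8780x+6.2380-7)^2 = 25
Expand to Ax^2 + Bx + C = 0, where b-k = -0.762
A = 1+m^2 = 9.282884
B = 2(m(b-k) - h) = 2(-2.8780*(-0.762) + 1) = 6.386072
C = h^2 + (b-k)^2 - r^2 = 1 + 0.580644 - 25 = -23.419356
disc = B^2-4AC = 40.7819 + 869.5967 = 910.3786
disc > 0

2 intersection points


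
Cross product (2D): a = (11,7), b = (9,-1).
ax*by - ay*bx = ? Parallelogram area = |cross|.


cross = 11*(-1) - 7*9 = -11 - 63 = -74
Parallelogram area = |-74| = 74

cross = -74, parallelogram area = 74


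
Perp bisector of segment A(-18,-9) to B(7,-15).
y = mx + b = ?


Midpoint = (-5.5, -12)
Slope of AB = dy/dx = -6/25 = -0.2400
Perp slope = -dx/dy = 25/6 = 4.1667
b = My - (perp slope)*Mx = -12 + (25*(-5.5))/(-6) = -12 + 22.9167 = 10.9167

y = 4.1667x + 10.9167


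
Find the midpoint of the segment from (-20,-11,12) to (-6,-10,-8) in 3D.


Mx = (-20- 6)/2 = -13.0000
My = (-11- 10)/2 = -10.5000
Mz = (12- 8)/2 = 2.0000

M = (-13.0000, -10.5000, 2.0000)


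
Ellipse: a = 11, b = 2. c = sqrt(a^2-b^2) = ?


c^2 = 11^2 - 2^2 = 121 - 4 = 117
c = sqrt(117) = 10.8167

c = 10.8167


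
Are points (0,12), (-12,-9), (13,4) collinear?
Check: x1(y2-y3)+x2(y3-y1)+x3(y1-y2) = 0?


0*(-9-4) - 12*(4-12) + 13*(12+ 9)
= 0 + 96 + 273 = 369

No, not collinear (determinant = 369)


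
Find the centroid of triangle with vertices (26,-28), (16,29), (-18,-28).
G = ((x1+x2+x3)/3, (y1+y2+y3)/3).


Gx = (26+16- 18)/3 = 24/3 = 8.0000
Gy = (-28+29- 28)/3 = -27/3 = -9.0000

G = (8.0000, -9.0000)


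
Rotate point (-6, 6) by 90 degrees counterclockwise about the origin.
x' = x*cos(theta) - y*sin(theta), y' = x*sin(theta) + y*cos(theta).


cos(90) = 0, sin(90) = 1
x' = -6*0 - 6*1 = -6
y' = -6*1 + 6*0 = -6

(-6, -6)


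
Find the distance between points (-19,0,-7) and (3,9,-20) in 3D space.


dx=22, dy=9, dz=-13
d = sqrt(484+81+169) = sqrt(734) = 27.0924

27.0924


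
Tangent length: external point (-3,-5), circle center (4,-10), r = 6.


d = sqrt((-3-4)^2 + (-5+ 10)^2) = sqrt(49+25) = 8.6023
L = sqrt(74.0000 - 36) = sqrt(38.0000) = 6.1644

6.1644


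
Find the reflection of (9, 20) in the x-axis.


Reflection rule for x-axis: (x, -y)
(9, 20) -> (9, -20)

(9, -20)


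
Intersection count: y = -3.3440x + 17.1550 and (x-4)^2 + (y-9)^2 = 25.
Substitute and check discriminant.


Substitute y = -3.3440x + 17.1550: (x-4)^2 + (-3.3440x+17.1550-9)^2 = 25
Expand to Ax^2 + Bx + C = 0, where b-k = 8.155
A = 1+m^2 = 12.182336
B = 2(m(b-k) - h) = 2(-3.3440*8.155 - 4) = -62.54064
C = h^2 + (b-k)^2 - r^2 = 16 + 66.504025 - 25 = 57.504025
disc = B^2-4AC = 3911.3317 - 2802.1334 = 1109.1983
disc > 0

2 intersection points


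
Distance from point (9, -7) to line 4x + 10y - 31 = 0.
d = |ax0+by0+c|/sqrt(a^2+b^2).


|4*9 + 10*(-7) - 31| = |-65| = 65
sqrt(16 + 100) = sqrt(116) = 10.7703
d = 65/sqrt(116) = 6.0351

6.0351


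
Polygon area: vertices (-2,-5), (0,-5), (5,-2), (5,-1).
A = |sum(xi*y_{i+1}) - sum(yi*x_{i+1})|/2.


sum(xi*y_{i+1}) = -2*(-5) + 0*(-2) + 5*(-1) + 5*(-5) = -20
sum(yi*x_{i+1}) = -5*0 - 5*5 - 2*5 - 1*(-2) = -33
Area = |-20 + 33|/2 = 13/2 = 6.5000

6.5000 sq units


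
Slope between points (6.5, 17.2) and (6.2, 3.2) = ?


dy = 3.2 - 17.2 = -14.0
dx = 6.2 - 6.5 = -0.3
m = -14.0/(-0.3) = 46.6667

m = 46.6667


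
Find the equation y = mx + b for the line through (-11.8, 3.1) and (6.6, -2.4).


m = (-5.5)/(18.4) = -0.2989
b = y1 - m*x1 = 3.1 - (-5.5*(-11.8))/(18.4) = 3.1 - 3.5272 = -0.4272

y = -0.2989x - 0.4272


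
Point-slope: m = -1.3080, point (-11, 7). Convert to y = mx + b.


y - 7 = -1.3080(x + 11)
y = -1.3080x + 7 + 1.3080*(-11)
y = -1.3080x - 7.3880

y = -1.3080x - 7.3880


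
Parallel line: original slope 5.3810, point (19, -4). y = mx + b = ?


Parallel lines have equal slopes.
m2 = 5.3810
b2 = -4 - 5.3810*19 = -106.2390

y = 5.3810x - 106.2390


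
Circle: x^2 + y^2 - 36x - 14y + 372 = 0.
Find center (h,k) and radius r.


h = -D/2 = 36/2 = 18
k = -E/2 = 14/2 = 7
r^2 = h^2 + k^2 - F = 324 + 49 - 372 = 1
r = 1

Center (18, 7), radius = 1


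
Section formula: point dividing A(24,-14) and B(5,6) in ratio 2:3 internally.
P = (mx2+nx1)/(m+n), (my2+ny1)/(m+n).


Px = (2*5 + 3*24)/5 = 82/5 = 16.4000
Py = (2*6 + 3*(-14))/5 = -30/5 = -6.0000

P = (16.4000, -6.0000)


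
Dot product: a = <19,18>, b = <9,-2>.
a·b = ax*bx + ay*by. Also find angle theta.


a·b = 19*9 + 18*(-2) = 171 - 36 = 135
|a| = sqrt(361+324) = 26.1725
|b| = sqrt(81+4) = 9.2195
cos(theta) = 135/(sqrt(685)*sqrt(85)) = 135/sqrt(58225) = 0.559473
theta = arccos(135/sqrt(58225)) = 55.9807 degrees

a·b = 135, theta = 55.9807 deg


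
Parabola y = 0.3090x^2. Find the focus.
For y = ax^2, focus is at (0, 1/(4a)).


a = 0.3090
4a = 1.2360
focus = (0, 1/1.2360) = (0, 0.8091)

Focus = (0, 0.8091)


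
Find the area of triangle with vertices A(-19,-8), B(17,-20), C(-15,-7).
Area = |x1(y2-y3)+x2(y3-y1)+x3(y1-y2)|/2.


-19*(-20+ 7) = 247
17*(-7+ 8) = 17
-15*(-8+ 20) = -180
sum = 84
Area = |84|/2 = 42.0000

42.0000 sq units


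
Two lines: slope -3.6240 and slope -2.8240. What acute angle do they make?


m1-m2 = -0.8
1+m1*m2 = 11.234176
tan(theta) = |-0.8/11.234176| = 0.071211
theta = arctan(|-0.8/11.234176|) = 4.0732 degrees (acute angle)

4.0732 degrees


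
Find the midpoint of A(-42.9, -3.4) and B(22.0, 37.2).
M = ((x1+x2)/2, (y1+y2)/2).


Mx = (-42.9 + 22.0)/2 = -20.9/2 = -10.4500
My = (-3.4 + 37.2)/2 = 33.8/2 = 16.9000

(-10.4500, 16.9000)


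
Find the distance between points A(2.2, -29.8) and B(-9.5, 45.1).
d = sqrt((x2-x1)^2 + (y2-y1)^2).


dx = -9.5 - 2.2 = -11.7
dy = 45.1 + 29.8 = 74.9
d = sqrt(136.89 + 5610.01) = sqrt(5746.9) = 75.8083

75.8083


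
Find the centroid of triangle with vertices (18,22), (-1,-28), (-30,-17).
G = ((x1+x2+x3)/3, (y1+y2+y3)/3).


Gx = (18- 1- 30)/3 = -13/3 = -4.3333
Gy = (22- 28- 17)/3 = -23/3 = -7.6667

G = (-4.3333, -7.6667)


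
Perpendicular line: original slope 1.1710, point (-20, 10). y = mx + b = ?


Perpendicular slope = -1/m1 = -1/1.1710 = -0.8540
b2 = y0 - m2*x0 = 10 - 20/1.1710 = 10 - 17.0794 = -7.0794

y = -0.8540x - 7.0794


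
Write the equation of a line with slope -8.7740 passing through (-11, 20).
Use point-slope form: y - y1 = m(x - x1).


y - 20 = -8.7740(x + 11)
y = -8.7740x + 20 + 8.7740*(-11)
y = -8.7740x - 76.5140

y = -8.7740x - 76.5140


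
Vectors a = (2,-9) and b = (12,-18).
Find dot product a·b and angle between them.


a·b = 2*12 - 9*(-18) = 24 + 162 = 186
|a| = sqrt(4+81) = 9.2195
|b| = sqrt(144+324) = 21.6333
cos(theta) = 186/(sqrt(85)*sqrt(468)) = 186/sqrt(39780) = 0.932568
theta = arccos(186/sqrt(39780)) = 21.1613 degrees

a·b = 186, theta = 21.1613 deg


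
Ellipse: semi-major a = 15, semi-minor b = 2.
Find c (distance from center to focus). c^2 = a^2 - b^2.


c^2 = 15^2 - 2^2 = 225 - 4 = 221
c = sqrt(221) = 14.8661

c = 14.8661


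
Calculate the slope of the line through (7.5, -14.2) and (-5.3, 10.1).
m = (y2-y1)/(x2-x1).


dy = 10.1 + 14.2 = 24.3
dx = -5.3 - 7.5 = -12.8
m = 24.3/(-12.8) = -1.8984

m = -1.8984


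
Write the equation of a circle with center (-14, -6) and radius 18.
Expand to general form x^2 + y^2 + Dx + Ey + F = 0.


(x+ 14)^2 + (y+ 6)^2 = 18^2
D = -2h = 28, E = -2k = 12
F = h^2+k^2-r^2 = 196+36-324 = -92

x^2 + y^2 + 28x + 12y - 92 = 0


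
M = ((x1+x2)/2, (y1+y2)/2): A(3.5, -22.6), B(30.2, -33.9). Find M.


Mx = (3.5 + 30.2)/2 = 33.7/2 = 16.8500
My = (-22.6 - 33.9)/2 = -56.5/2 = -28.2500

(16.8500, -28.2500)


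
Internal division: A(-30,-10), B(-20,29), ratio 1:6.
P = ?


Px = (1*(-20) + 6*(-30))/7 = -200/7 = -28.5714
Py = (1*29 + 6*(-10))/7 = -31/7 = -4.4286

P = (-28.5714, -4.4286)


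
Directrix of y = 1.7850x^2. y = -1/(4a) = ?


a = 1.7850
1/(4a) = 0.1401
directrix: y = -0.1401 = -0.1401

y = -0.1401


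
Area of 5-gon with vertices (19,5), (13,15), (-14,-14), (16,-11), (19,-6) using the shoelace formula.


sum(xi*y_{i+1}) = 19*15 + 13*(-14) - 14*(-11) + 16*(-6) + 19*5 = 256
sum(yi*x_{i+1}) = 5*13 + 15*(-14) - 14*16 - 11*19 - 6*19 = -692
Area = |256 + 692|/2 = 948/2 = 474.0000

474.0000 sq units


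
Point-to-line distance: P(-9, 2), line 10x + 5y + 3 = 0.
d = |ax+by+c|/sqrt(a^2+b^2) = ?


|10*(-9) + 5*2 + 3| = |-77| = 77
sqrt(100 + 25) = sqrt(125) = 11.1803
d = 77/sqrt(125) = 6.8871

6.8871


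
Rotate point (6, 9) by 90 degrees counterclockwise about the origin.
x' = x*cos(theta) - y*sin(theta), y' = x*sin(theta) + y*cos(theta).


cos(90) = 0, sin(90) = 1
x' = 6*0 - 9*1 = -9
y' = 6*1 + 9*0 = 6

(-9, 6)


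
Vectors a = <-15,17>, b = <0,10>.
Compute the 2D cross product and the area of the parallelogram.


cross = -15*10 - 17*0 = -150 - 0 = -150
Parallelogram area = |-150| = 150

cross = -150, parallelogram area = 150


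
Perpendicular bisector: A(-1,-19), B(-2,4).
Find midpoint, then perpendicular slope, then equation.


Midpoint = (-1.5, -7.5)
Slope of AB = dy/dx = 23/(-1) = -23.0000
Perp slope = -dx/dy = 1/23 = 0.0435
b = My - (perp slope)*Mx = -7.5 + (-1*(-1.5))/23 = -7.5 + 0.0652 = -7.4348

y = 0.0435x - 7.4348


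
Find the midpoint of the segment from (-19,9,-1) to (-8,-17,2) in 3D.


Mx = (-19- 8)/2 = -13.5000
My = (9- 17)/2 = -4.0000
Mz = (-1+2)/2 = 0.5000

M = (-13.5000, -4.0000, 0.5000)


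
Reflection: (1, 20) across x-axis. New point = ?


Reflection rule for x-axis: (x, -y)
(1, 20) -> (1, -20)

(1, -20)


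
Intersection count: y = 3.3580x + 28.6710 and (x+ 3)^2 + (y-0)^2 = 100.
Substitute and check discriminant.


Substitute y = 3.3580x + 28.6710: (x+ 3)^2 + (3.3580x+28.6710-0)^2 = 100
Expand to Ax^2 + Bx + C = 0, where b-k = 28.671
A = 1+m^2 = 12.276164
B = 2(m(b-k) - h) = 2(3.3580*28.671 + 3) = 198.554436
C = h^2 + (b-k)^2 - r^2 = 9 + 822.026241 - 100 = 731.026241
disc = B^2-4AC = 39423.8641 - 35896.7921 = 3527.0720
disc > 0

2 intersection points


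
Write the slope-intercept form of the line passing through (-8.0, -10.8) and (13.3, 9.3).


m = (20.1)/(21.3) = 0.9437
b = y1 - m*x1 = -10.8 - (20.1*(-8.0))/(21.3) = -10.8 + 7.5493 = -3.2507

y = 0.9437x - 3.2507


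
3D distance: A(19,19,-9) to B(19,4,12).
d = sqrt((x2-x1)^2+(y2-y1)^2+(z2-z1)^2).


dx=0, dy=-15, dz=21
d = sqrt(0+225+441) = sqrt(666) = 25.8070

25.8070


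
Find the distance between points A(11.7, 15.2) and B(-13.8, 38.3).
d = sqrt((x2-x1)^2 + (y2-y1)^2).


dx = -13.8 - 11.7 = -25.5
dy = 38.3 - 15.2 = 23.1
d = sqrt(650.25 + 533.61) = sqrt(1183.86) = 34.4073

34.4073


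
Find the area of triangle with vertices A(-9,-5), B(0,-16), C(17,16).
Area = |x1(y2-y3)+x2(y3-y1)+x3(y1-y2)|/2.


-9*(-16-16) = 288
0*(16+ 5) = 0
17*(-5+ 16) = 187
sum = 475
Area = |475|/2 = 237.5000

237.5000 sq units


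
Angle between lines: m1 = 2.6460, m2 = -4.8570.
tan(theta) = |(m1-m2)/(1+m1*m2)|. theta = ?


m1-m2 = 7.503
1+m1*m2 = -11.851622
tan(theta) = |7.503/(-11.851622)| = 0.633078
theta = arctan(|7.503/(-11.851622)|) = 32.3370 degrees (acute angle)

32.3370 degrees


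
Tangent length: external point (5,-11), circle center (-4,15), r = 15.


d = sqrt((5+ 4)^2 + (-11-15)^2) = sqrt(81+676) = 27.5136
L = sqrt(757.0000 - 225) = sqrt(532.0000) = 23.0651

23.0651


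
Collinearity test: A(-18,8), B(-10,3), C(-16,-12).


-18*(3+ 12) - 10*(-12-8) - 16*(8-3)
= -270 + 200 - 80 = -150

No, not collinear (determinant = -150)


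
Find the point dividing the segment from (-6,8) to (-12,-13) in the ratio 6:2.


Px = (6*(-12) + 2*(-6))/8 = -84/8 = -10.5000
Py = (6*(-13) + 2*8)/8 = -62/8 = -7.7500

P = (-10.5000, -7.7500)


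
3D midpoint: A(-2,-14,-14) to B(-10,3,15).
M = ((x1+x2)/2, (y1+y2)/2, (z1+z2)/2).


Mx = (-2- 10)/2 = -6.0000
My = (-14+3)/2 = -5.5000
Mz = (-14+15)/2 = 0.5000

M = (-6.0000, -5.5000, 0.5000)


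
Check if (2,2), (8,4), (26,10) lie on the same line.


2*(4-10) + 8*(10-2) + 26*(2-4)
= -12 + 64 - 52 = 0

Yes, collinear (determinant = 0)


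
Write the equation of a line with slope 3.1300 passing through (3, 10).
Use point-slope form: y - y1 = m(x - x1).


y - 10 = 3.1300(x - 3)
y = 3.1300x + 10 - 3.1300*3
y = 3.1300x + 0.6100

y = 3.1300x + 0.6100


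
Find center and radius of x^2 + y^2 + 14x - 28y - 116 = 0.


h = -D/2 = -14/2 = -7
k = -E/2 = 28/2 = 14
r^2 = h^2 + k^2 - F = 49 + 196 + 116 = 361
r = 19

Center (-7, 14), radius = 19


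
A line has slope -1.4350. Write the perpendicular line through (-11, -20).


Perpendicular slope = -1/m1 = -1/(-1.4350) = 0.6969
b2 = y0 - m2*x0 = -20 - 11/(-1.4350) = -20 + 7.6655 = -12.3345

y = 0.6969x - 12.3345


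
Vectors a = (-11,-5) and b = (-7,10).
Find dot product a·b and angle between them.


a·b = -11*(-7) - 5*10 = 77 - 50 = 27
|a| = sqrt(121+25) = 12.0830
|b| = sqrt(49+100) = 12.2066
cos(theta) = 27/(sqrt(146)*sqrt(149)) = 27/sqrt(21754) = 0.183060
theta = arccos(27/sqrt(21754)) = 79.4519 degrees

a·b = 27, theta = 79.4519 deg


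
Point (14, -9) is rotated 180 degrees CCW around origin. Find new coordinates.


cos(180) = -1, sin(180) = 0
x' = 14*(-1) + 9*0 = -14
y' = 14*0 - 9*(-1) = 9

(-14, 9)


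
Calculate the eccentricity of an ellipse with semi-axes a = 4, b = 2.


c = sqrt(16-4) = sqrt(12) = 3.4641
e = c/a = sqrt(12)/4 = 0.8660

e = 0.8660


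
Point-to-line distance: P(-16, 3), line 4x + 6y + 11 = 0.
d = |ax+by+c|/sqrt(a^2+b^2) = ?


|4*(-16) + 6*3 + 11| = |-35| = 35
sqrt(16 + 36) = sqrt(52) = 7.2111
d = 35/sqrt(52) = 4.8536

4.8536


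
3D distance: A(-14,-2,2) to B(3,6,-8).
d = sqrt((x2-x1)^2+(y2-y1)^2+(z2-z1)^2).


dx=17, dy=8, dz=-10
d = sqrt(289+64+100) = sqrt(453) = 21.2838

21.2838


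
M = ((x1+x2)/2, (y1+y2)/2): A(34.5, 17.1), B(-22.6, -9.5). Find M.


Mx = (34.5 - 22.6)/2 = 11.9/2 = 5.9500
My = (17.1 - 9.5)/2 = 7.6/2 = 3.8000

(5.9500, 3.8000)


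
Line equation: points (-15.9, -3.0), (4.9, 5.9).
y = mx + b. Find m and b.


m = (8.9)/(20.8) = 0.4279
b = y1 - m*x1 = -3.0 - (8.9*(-15.9))/(20.8) = -3.0 + 6.8034 = 3.8034

y = 0.4279x + 3.8034


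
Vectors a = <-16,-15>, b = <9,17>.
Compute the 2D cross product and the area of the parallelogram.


cross = -16*17 + 15*9 = -272 + 135 = -137
Parallelogram area = |-137| = 137

cross = -137, parallelogram area = 137


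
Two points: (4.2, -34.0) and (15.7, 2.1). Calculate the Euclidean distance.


dx = 15.7 - 4.2 = 11.5
dy = 2.1 + 34.0 = 36.1
d = sqrt(132.25 + 1303.21) = sqrt(1435.46) = 37.8875

37.8875


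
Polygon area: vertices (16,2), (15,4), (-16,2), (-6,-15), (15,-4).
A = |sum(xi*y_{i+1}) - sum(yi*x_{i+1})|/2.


sum(xi*y_{i+1}) = 16*4 + 15*2 - 16*(-15) - 6*(-4) + 15*2 = 388
sum(yi*x_{i+1}) = 2*15 + 4*(-16) + 2*(-6) - 15*15 - 4*16 = -335
Area = |388 + 335|/2 = 723/2 = 361.5000

361.5000 sq units


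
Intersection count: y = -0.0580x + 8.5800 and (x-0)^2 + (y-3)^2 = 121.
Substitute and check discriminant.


Substitute y = -0.0580x + 8.5800: (x-0)^2 + (-0.0580x+8.5800-3)^2 = 121
Expand to Ax^2 + Bx + C = 0, where b-k = 5.58
A = 1+m^2 = 1.003364
B = 2(m(b-k) - h) = 2(-0.0580*5.58 - 0) = -0.64728
C = h^2 + (b-k)^2 - r^2 = 0 + 31.1364 - 121 = -89.8636
disc = B^2-4AC = 0.4190 + 360.6636 = 361.0826
disc > 0

2 intersection points


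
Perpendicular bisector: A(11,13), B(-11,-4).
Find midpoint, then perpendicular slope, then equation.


Midpoint = (0, 4.5)
Slope of AB = dy/dx = -17/(-22) = 0.7727
Perp slope = -dx/dy = -22/17 = -1.2941
b = My - (perp slope)*Mx = 4.5 + (-22*0)/(-17) = 4.5 + 0 = 4.5000

y = -1.2941x + 4.5000


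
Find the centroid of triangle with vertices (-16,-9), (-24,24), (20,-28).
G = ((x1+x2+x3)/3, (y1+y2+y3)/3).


Gx = (-16- 24+20)/3 = -20/3 = -6.6667
Gy = (-9+24- 28)/3 = -13/3 = -4.3333

G = (-6.6667, -4.3333)


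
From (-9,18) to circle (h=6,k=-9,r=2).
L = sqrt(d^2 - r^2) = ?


d = sqrt((-9-6)^2 + (18+ 9)^2) = sqrt(225+729) = 30.8869
L = sqrt(954.0000 - 4) = sqrt(950.0000) = 30.8221

30.8221


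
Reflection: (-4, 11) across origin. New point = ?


Reflection rule for origin: (-x, -y)
(-4, 11) -> (4, -11)

(4, -11)


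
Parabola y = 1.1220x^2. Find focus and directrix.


a = 1.1220
1/(4a) = 0.2228
Focus = (0, 0.2228)
Directrix: y = -0.2228

Focus = (0, 0.2228), Directrix: y = -0.2228


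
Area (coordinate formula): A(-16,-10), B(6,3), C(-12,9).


-16*(3-9) = 96
6*(9+ 10) = 114
-12*(-10-3) = 156
sum = 366
Area = |366|/2 = 183.0000

183.0000 sq units


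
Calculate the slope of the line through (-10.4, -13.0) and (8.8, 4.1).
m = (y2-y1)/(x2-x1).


dy = 4.1 + 13.0 = 17.1
dx = 8.8 + 10.4 = 19.2
m = 17.1/19.2 = 0.8906

m = 0.8906


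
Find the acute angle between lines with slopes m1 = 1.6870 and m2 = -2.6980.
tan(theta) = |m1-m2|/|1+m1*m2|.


m1-m2 = 4.385
1+m1*m2 = -3.551526
tan(theta) = |4.385/(-3.551526)| = 1.234681
theta = arctan(|4.385/(-3.551526)|) = 50.9951 degrees (acute angle)

50.9951 degrees


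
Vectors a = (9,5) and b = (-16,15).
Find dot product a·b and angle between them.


a·b = 9*(-16) + 5*15 = -144 + 75 = -69
|a| = sqrt(81+25) = 10.2956
|b| = sqrt(256+225) = 21.9317
cos(theta) = -69/(sqrt(106)*sqrt(481)) = -69/sqrt(50986) = -0.305579
theta = arccos(-69/sqrt(50986)) = 107.7930 degrees

a·b = -69, theta = 107.7930 deg


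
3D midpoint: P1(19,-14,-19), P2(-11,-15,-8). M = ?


Mx = (19- 11)/2 = 4.0000
My = (-14- 15)/2 = -14.5000
Mz = (-19- 8)/2 = -13.5000

M = (4.0000, -14.5000, -13.5000)


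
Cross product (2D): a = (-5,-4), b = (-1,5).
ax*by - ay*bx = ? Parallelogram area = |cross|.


cross = -5*5 + 4*(-1) = -25 - 4 = -29
Parallelogram area = |-29| = 29

cross = -29, parallelogram area = 29


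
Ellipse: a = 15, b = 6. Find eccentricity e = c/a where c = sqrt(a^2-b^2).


c = sqrt(225-36) = sqrt(189) = 13.7477
e = c/a = sqrt(189)/15 = 0.9165

e = 0.9165


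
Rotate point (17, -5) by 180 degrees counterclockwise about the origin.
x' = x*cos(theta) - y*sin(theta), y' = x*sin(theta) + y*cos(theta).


cos(180) = -1, sin(180) = 0
x' = 17*(-1) + 5*0 = -17
y' = 17*0 - 5*(-1) = 5

(-17, 5)


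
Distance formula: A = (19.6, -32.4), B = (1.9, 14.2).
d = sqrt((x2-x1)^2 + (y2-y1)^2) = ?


dx = 1.9 - 19.6 = -17.7
dy = 14.2 + 32.4 = 46.6
d = sqrt(313.29 + 2171.56) = sqrt(2484.85) = 49.8483

49.8483


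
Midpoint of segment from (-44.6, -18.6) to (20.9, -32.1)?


Mx = (-44.6 + 20.9)/2 = -23.7/2 = -11.8500
My = (-18.6 - 32.1)/2 = -50.7/2 = -25.3500

(-11.8500, -25.3500)


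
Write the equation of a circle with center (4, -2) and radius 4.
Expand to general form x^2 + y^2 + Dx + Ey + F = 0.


(x-4)^2 + (y+ 2)^2 = 4^2
D = -2h = -8, E = -2k = 4
F = h^2+k^2-r^2 = 16+4-16 = 4

x^2 + y^2 - 8x + 4y + 4 = 0


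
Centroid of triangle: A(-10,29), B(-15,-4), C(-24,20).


Gx = (-10- 15- 24)/3 = -49/3 = -16.3333
Gy = (29- 4+20)/3 = 45/3 = 15.0000

G = (-16.3333, 15.0000)


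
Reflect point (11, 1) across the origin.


Reflection rule for origin: (-x, -y)
(11, 1) -> (-11, -1)

(-11, -1)


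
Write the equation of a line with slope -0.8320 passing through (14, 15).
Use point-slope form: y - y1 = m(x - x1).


y - 15 = -0.8320(x - 14)
y = -0.8320x + 15 + 0.8320*14
y = -0.8320x + 26.6480

y = -0.8320x + 26.6480


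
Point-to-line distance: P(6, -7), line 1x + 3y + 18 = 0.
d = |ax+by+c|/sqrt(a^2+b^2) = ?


|1*6 + 3*(-7) + 18| = |3| = 3
sqrt(1 + 9) = sqrt(10) = 3.1623
d = 3/sqrt(10) = 0.9487

0.9487


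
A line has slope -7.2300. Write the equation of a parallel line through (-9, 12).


Parallel lines have equal slopes.
m2 = -7.2300
b2 = 12 + 7.2300*(-9) = -53.0700

y = -7.2300x - 53.0700


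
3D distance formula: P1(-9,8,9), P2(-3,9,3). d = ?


dx=6, dy=1, dz=-6
d = sqrt(36+1+36) = sqrt(73) = 8.5440

8.5440


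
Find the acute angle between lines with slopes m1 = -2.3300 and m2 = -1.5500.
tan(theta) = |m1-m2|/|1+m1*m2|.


m1-m2 = -0.78
1+m1*m2 = 4.6115
tan(theta) = |-0.78/4.6115| = 0.169142
theta = arctan(|-0.78/4.6115|) = 9.6003 degrees (acute angle)

9.6003 degrees


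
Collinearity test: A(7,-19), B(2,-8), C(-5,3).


7*(-8-3) + 2*(3+ 19) - 5*(-19+ 8)
= -77 + 44 + 55 = 22

No, not collinear (determinant = 22)


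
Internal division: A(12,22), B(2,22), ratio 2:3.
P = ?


Px = (2*2 + 3*12)/5 = 40/5 = 8.0000
Py = (2*22 + 3*22)/5 = 110/5 = 22.0000

P = (8.0000, 22.0000)


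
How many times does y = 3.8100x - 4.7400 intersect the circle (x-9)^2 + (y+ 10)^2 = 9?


Substitute y = 3.8100x - 4.7400: (x-9)^2 + (3.8100x- 4.7400+ 10)^2 = 9
Expand to Ax^2 + Bx + C = 0, where b-k = 5.26
A = 1+m^2 = 15.5161
B = 2(m(b-k) - h) = 2(3.8100*5.26 - 9) = 22.0812
C = h^2 + (b-k)^2 - r^2 = 81 + 27.6676 - 9 = 99.6676
disc = B^2-4AC = 487.5794 - 6185.8098 = -5698.2304
disc < 0

0 intersection points


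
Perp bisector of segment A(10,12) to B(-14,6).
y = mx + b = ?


Midpoint = (-2, 9)
Slope of AB = dy/dx = -6/(-24) = 0.2500
Perp slope = -dx/dy = -24/6 = -4.0000
b = My - (perp slope)*Mx = 9 + (-24*(-2))/(-6) = 9 - 8.0000 = 1.0000

y = -4.0000x + 1.0000


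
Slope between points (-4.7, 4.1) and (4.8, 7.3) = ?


dy = 7.3 - 4.1 = 3.2
dx = 4.8 + 4.7 = 9.5
m = 3.2/9.5 = 0.3368

m = 0.3368


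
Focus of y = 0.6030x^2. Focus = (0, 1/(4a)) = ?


a = 0.6030
4a = 2.4120
focus = (0, 1/2.4120) = (0, 0.4146)

Focus = (0, 0.4146)


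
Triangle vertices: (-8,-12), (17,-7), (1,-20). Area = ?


-8*(-7+ 20) = -104
17*(-20+ 12) = -136
1*(-12+ 7) = -5
sum = -245
Area = |-245|/2 = 122.5000

122.5000 sq units


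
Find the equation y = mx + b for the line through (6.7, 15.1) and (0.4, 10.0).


m = (-5.1)/(-6.3) = 0.8095
b = y1 - m*x1 = 15.1 - (-5.1*6.7)/(-6.3) = 15.1 - 5.4238 = 9.6762

y = 0.8095x + 9.6762


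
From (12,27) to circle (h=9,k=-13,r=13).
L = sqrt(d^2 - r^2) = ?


d = sqrt((12-9)^2 + (27+ 13)^2) = sqrt(9+1600) = 40.1123
L = sqrt(1609.0000 - 169) = sqrt(1440.0000) = 37.9473

37.9473


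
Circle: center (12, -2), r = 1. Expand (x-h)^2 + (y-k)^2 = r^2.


(x-12)^2 + (y+ 2)^2 = 1^2
D = -2h = -24, E = -2k = 4
F = h^2+k^2-r^2 = 144+4-1 = 147

x^2 + y^2 - 24x + 4y + 147 = 0


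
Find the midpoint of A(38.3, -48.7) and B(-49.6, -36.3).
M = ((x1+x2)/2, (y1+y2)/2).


Mx = (38.3 - 49.6)/2 = -11.3/2 = -5.6500
My = (-48.7 - 36.3)/2 = -85.0/2 = -42.5000

(-5.6500, -42.5000)


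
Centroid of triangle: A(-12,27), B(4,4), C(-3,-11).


Gx = (-12+4- 3)/3 = -11/3 = -3.6667
Gy = (27+4- 11)/3 = 20/3 = 6.6667

G = (-3.6667, 6.6667)


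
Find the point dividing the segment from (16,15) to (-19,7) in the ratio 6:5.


Px = (6*(-19) + 5*16)/11 = -34/11 = -3.0909
Py = (6*7 + 5*15)/11 = 117/11 = 10.6364

P = (-3.0909, 10.6364)


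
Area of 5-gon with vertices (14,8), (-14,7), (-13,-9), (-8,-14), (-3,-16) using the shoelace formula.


sum(xi*y_{i+1}) = 14*7 - 14*(-9) - 13*(-14) - 8*(-16) - 3*8 = 510
sum(yi*x_{i+1}) = 8*(-14) + 7*(-13) - 9*(-8) - 14*(-3) - 16*14 = -313
Area = |510 + 313|/2 = 823/2 = 411.5000

411.5000 sq units


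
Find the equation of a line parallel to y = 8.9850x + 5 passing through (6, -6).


Parallel lines have equal slopes.
m2 = 8.9850
b2 = -6 - 8.9850*6 = -59.9100

y = 8.9850x - 59.9100


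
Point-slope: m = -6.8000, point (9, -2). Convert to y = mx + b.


y + 2 = -6.8000(x - 9)
y = -6.8000x - 2 + 6.8000*9
y = -6.8000x + 59.2000

y = -6.8000x + 59.2000


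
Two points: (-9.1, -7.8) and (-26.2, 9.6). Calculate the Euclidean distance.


dx = -26.2 + 9.1 = -17.1
dy = 9.6 + 7.8 = 17.4
d = sqrt(292.41 + 302.76) = sqrt(595.17) = 24.3961

24.3961


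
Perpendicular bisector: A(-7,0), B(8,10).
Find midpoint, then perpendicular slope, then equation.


Midpoint = (0.5, 5)
Slope of AB = dy/dx = 10/15 = 0.6667
Perp slope = -dx/dy = -15/10 = -1.5000
b = My - (perp slope)*Mx = 5 + (15*0.5)/10 = 5 + 0.7500 = 5.7500

y = -1.5000x + 5.7500


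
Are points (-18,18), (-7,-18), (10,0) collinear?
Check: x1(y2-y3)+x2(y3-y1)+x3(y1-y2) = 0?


-18*(-18-0) - 7*(0-18) + 10*(18+ 18)
= 324 + 126 + 360 = 810

No, not collinear (determinant = 810)


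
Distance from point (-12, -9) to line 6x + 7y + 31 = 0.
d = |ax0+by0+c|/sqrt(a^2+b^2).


|6*(-12) + 7*(-9) + 31| = |-104| = 104
sqrt(36 + 49) = sqrt(85) = 9.2195
d = 104/sqrt(85) = 11.2804

11.2804


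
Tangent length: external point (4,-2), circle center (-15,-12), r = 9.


d = sqrt((4+ 15)^2 + (-2+ 12)^2) = sqrt(361+100) = 21.4709
L = sqrt(461.0000 - 81) = sqrt(380.0000) = 19.4936

19.4936


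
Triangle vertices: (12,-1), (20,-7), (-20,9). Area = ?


12*(-7-9) = -192
20*(9+ 1) = 200
-20*(-1+ 7) = -120
sum = -112
Area = |-112|/2 = 56.0000

56.0000 sq units


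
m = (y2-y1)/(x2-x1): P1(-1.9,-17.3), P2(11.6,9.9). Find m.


dy = 9.9 + 17.3 = 27.2
dx = 11.6 + 1.9 = 13.5
m = 27.2/13.5 = 2.0148

m = 2.0148


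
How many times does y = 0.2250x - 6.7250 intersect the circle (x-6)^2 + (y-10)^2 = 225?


Substitute y = 0.2250x - 6.7250: (x-6)^2 + (0.2250x- 6.7250-10)^2 = 225
Expand to Ax^2 + Bx + C = 0, where b-k = -16.725
A = 1+m^2 = 1.050625
B = 2(m(b-k) - h) = 2(0.2250*(-16.725) - 6) = -19.52625
C = h^2 + (b-k)^2 - r^2 = 36 + 279.725625 - 225 = 90.725625
disc = B^2-4AC = 381.2744 - 381.2744 = 0
disc = 0

1 intersection point (tangent)


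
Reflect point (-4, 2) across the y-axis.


Reflection rule for y-axis: (-x, y)
(-4, 2) -> (4, 2)

(4, 2)


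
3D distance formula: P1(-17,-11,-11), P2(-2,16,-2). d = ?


dx=15, dy=27, dz=9
d = sqrt(225+729+81) = sqrt(1035) = 32.1714

32.1714


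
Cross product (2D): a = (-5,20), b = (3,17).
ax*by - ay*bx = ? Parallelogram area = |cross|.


cross = -5*17 - 20*3 = -85 - 60 = -145
Parallelogram area = |-145| = 145

cross = -145, parallelogram area = 145


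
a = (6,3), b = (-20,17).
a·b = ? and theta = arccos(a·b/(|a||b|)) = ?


a·b = 6*(-20) + 3*17 = -120 + 51 = -69
|a| = sqrt(36+9) = 6.7082
|b| = sqrt(400+289) = 26.2488
cos(theta) = -69/(sqrt(45)*sqrt(689)) = -69/sqrt(31005) = -0.391862
theta = arccos(-69/sqrt(31005)) = 113.0704 degrees

a·b = -69, theta = 113.0704 deg


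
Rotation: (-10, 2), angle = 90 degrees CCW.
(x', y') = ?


cos(90) = 0, sin(90) = 1
x' = -10*0 - 2*1 = -2
y' = -10*1 + 2*0 = -10

(-2, -10)


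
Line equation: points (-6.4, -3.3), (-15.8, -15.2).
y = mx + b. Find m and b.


m = (-11.9)/(-9.4) = 1.2660
b = y1 - m*x1 = -3.3 - (-11.9*(-6.4))/(-9.4) = -3.3 + 8.1021 = 4.8021

y = 1.2660x + 4.8021


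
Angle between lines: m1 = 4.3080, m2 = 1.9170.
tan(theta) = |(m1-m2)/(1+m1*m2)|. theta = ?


m1-m2 = 2.391
1+m1*m2 = 9.258436
tan(theta) = |2.391/9.258436| = 0.258251
theta = arctan(|2.391/9.258436|) = 14.4803 degrees (acute angle)

14.4803 degrees


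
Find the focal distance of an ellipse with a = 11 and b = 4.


c^2 = 11^2 - 4^2 = 121 - 16 = 105
c = sqrt(105) = 10.2470

c = 10.2470


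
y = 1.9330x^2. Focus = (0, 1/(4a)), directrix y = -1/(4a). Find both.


a = 1.9330
1/(4a) = 0.1293
Focus = (0, 0.1293)
Directrix: y = -0.1293

Focus = (0, 0.1293), Directrix: y = -0.1293


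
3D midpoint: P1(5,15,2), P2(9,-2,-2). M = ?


Mx = (5+9)/2 = 7.0000
My = (15- 2)/2 = 6.5000
Mz = (2- 2)/2 = 0

M = (7.0000, 6.5000, 0)


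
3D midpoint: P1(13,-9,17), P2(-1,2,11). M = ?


Mx = (13- 1)/2 = 6.0000
My = (-9+2)/2 = -3.5000
Mz = (17+11)/2 = 14.0000

M = (6.0000, -3.5000, 14.0000)


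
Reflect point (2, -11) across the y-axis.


Reflection rule for y-axis: (-x, y)
(2, -11) -> (-2, -11)

(-2, -11)


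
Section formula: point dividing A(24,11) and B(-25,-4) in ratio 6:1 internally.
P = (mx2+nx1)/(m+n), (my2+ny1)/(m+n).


Px = (6*(-25) + 1*24)/7 = -126/7 = -18.0000
Py = (6*(-4) + 1*11)/7 = -13/7 = -1.8571

P = (-18.0000, -1.8571)


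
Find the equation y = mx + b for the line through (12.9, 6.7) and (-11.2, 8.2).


m = (1.5)/(-24.1) = -0.0622
b = y1 - m*x1 = 6.7 - (1.5*12.9)/(-24.1) = 6.7 + 0.8029 = 7.5029

y = -0.0622x + 7.5029


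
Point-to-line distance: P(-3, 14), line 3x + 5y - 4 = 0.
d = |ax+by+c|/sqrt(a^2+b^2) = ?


|3*(-3) + 5*14 - 4| = |57| = 57
sqrt(9 + 25) = sqrt(34) = 5.8310
d = 57/sqrt(34) = 9.7754

9.7754


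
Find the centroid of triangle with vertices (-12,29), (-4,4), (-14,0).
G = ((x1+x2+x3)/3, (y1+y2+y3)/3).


Gx = (-12- 4- 14)/3 = -30/3 = -10.0000
Gy = (29+4+0)/3 = 33/3 = 11.0000

G = (-10.0000, 11.0000)


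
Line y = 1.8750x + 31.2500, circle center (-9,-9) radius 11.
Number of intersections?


Substitute y = 1.8750x + 31.2500: (x+ 9)^2 + (1.8750x+31.2500+ 9)^2 = 121
Expand to Ax^2 + Bx + C = 0, where b-k = 40.25
A = 1+m^2 = 4.515625
B = 2(m(b-k) - h) = 2(1.8750*40.25 + 9) = 168.9375
C = h^2 + (b-k)^2 - r^2 = 81 + 1620.0625 - 121 = 1580.0625
disc = B^2-4AC = 28539.8789 - 28539.8789 = 0
disc = 0

1 intersection point (tangent)


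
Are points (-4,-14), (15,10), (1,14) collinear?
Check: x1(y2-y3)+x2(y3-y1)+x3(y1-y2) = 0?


-4*(10-14) + 15*(14+ 14) + 1*(-14-10)
= 16 + 420 - 24 = 412

No, not collinear (determinant = 412)


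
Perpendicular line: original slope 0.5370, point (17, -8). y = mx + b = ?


Perpendicular slope = -1/m1 = -1/0.5370 = -1.8622
b2 = y0 - m2*x0 = -8 + 17/0.5370 = -8 + 31.6574 = 23.6574

y = -1.8622x + 23.6574


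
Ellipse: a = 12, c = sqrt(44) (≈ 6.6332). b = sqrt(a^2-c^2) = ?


b^2 = 12^2 - (sqrt(44))^2 = 144 - 44 = 100
b = sqrt(100) = 10

b = 10


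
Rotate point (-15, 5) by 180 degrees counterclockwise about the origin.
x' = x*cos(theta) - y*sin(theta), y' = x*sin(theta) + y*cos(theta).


cos(180) = -1, sin(180) = 0
x' = -15*(-1) - 5*0 = 15
y' = -15*0 + 5*(-1) = -5

(15, -5)


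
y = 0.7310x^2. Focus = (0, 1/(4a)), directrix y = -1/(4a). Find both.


a = 0.7310
1/(4a) = 0.3420
Focus = (0, 0.3420)
Directrix: y = -0.3420

Focus = (0, 0.3420), Directrix: y = -0.3420


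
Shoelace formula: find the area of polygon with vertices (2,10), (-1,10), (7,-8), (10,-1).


sum(xi*y_{i+1}) = 2*10 - 1*(-8) + 7*(-1) + 10*10 = 121
sum(yi*x_{i+1}) = 10*(-1) + 10*7 - 8*10 - 1*2 = -22
Area = |121 + 22|/2 = 143/2 = 71.5000

71.5000 sq units


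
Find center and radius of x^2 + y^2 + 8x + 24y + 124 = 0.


h = -D/2 = -8/2 = -4
k = -E/2 = -24/2 = -12
r^2 = h^2 + k^2 - F = 16 + 144 - 124 = 36
r = 6

Center (-4, -12), radius = 6


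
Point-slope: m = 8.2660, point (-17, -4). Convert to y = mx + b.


y + 4 = 8.2660(x + 17)
y = 8.2660x - 4 - 8.2660*(-17)
y = 8.2660x + 136.5220

y = 8.2660x + 136.5220


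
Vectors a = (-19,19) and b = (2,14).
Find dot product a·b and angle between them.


a·b = -19*2 + 19*14 = -38 + 266 = 228
|a| = sqrt(361+361) = 26.8701
|b| = sqrt(4+196) = 14.1421
cos(theta) = 228/(sqrt(722)*sqrt(200)) = 228/sqrt(144400) = 0.600000
theta = arccos(228/sqrt(144400)) = 53.1301 degrees

a·b = 228, theta = 53.1301 deg


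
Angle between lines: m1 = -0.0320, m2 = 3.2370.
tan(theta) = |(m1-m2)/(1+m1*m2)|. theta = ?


m1-m2 = -3.269
1+m1*m2 = 0.896416
tan(theta) = |-3.269/0.896416| = 3.646744
theta = arctan(|-3.269/0.896416|) = 74.6655 degrees (acute angle)

74.6655 degrees


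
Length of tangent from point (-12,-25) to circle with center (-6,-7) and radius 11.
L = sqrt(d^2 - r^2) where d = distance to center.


d = sqrt((-12+ 6)^2 + (-25+ 7)^2) = sqrt(36+324) = 18.9737
L = sqrt(360.0000 - 121) = sqrt(239.0000) = 15.4596

15.4596


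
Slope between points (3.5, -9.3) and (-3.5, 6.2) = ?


dy = 6.2 + 9.3 = 15.5
dx = -3.5 - 3.5 = -7.0
m = 15.5/(-7.0) = -2.2143

m = -2.2143


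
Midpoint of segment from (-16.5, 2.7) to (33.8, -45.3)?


Mx = (-16.5 + 33.8)/2 = 17.3/2 = 8.6500
My = (2.7 - 45.3)/2 = -42.6/2 = -21.3000

(8.6500, -21.3000)


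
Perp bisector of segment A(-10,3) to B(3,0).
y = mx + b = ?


Midpoint = (-3.5, 1.5)
Slope of AB = dy/dx = -3/13 = -0.2308
Perp slope = -dx/dy = 13/3 = 4.3333
b = My - (perp slope)*Mx = 1.5 + (13*(-3.5))/(-3) = 1.5 + 15.1667 = 16.6667

y = 4.3333x + 16.6667


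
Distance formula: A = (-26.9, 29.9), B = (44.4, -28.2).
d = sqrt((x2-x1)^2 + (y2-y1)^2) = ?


dx = 44.4 + 26.9 = 71.3
dy = -28.2 - 29.9 = -58.1
d = sqrt(5083.69 + 3375.61) = sqrt(8459.3) = 91.9745

91.9745


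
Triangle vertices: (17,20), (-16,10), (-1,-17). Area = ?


17*(10+ 17) = 459
-16*(-17-20) = 592
-1*(20-10) = -10
sum = 1041
Area = |1041|/2 = 520.5000

520.5000 sq units


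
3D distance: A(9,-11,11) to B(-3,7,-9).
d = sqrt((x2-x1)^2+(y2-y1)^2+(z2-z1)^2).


dx=-12, dy=18, dz=-20
d = sqrt(144+324+400) = sqrt(868) = 29.4618

29.4618


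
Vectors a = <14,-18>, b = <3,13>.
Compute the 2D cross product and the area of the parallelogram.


cross = 14*13 + 18*3 = 182 + 54 = 236
Parallelogram area = |236| = 236

cross = 236, parallelogram area = 236


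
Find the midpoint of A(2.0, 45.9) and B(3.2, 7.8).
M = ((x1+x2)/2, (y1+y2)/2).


Mx = (2.0 + 3.2)/2 = 5.2/2 = 2.6000
My = (45.9 + 7.8)/2 = 53.7/2 = 26.8500

(2.6000, 26.8500)


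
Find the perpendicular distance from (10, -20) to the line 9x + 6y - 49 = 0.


|9*10 + 6*(-20) - 49| = |-79| = 79
sqrt(81 + 36) = sqrt(117) = 10.8167
d = 79/sqrt(117) = 7.3036

7.3036


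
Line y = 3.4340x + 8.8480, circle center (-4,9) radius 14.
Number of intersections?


Substitute y = 3.4340x + 8.8480: (x+ 4)^2 + (3.4340x+8.8480-9)^2 = 196
Expand to Ax^2 + Bx + C = 0, where b-k = -0.152
A = 1+m^2 = 12.792356
B = 2(m(b-k) - h) = 2(3.4340*(-0.152) + 4) = 6.956064
C = h^2 + (b-k)^2 - r^2 = 16 + 0.023104 - 196 = -179.976896
disc = B^2-4AC = 48.3868 + 9209.3141 = 9257.7009
disc > 0

2 intersection points


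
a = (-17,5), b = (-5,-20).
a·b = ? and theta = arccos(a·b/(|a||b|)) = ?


a·b = -17*(-5) + 5*(-20) = 85 - 100 = -15
|a| = sqrt(289+25) = 17.7200
|b| = sqrt(25+400) = 20.6155
cos(theta) = -15/(sqrt(314)*sqrt(425)) = -15/sqrt(133450) = -0.041061
theta = arccos(-15/sqrt(133450)) = 92.3533 degrees

a·b = -15, theta = 92.3533 deg


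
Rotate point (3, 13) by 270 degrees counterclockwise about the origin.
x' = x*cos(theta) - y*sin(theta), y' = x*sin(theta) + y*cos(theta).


cos(270) = 0, sin(270) = -1
x' = 3*0 - 13*(-1) = 13
y' = 3*(-1) + 13*0 = -3

(13, -3)


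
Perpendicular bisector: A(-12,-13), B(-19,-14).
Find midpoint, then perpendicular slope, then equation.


Midpoint = (-15.5, -13.5)
Slope of AB = dy/dx = -1/(-7) = 0.1429
Perp slope = -dx/dy = -7/1 = -7.0000
b = My - (perp slope)*Mx = -13.5 + (-7*(-15.5))/(-1) = -13.5 - 108.5000 = -122.0000

y = -7.0000x - 122.0000


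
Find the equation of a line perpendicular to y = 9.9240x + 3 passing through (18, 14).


Perpendicular slope = -1/m1 = -1/9.9240 = -0.1008
b2 = y0 - m2*x0 = 14 + 18/9.9240 = 14 + 1.8138 = 15.8138

y = -0.1008x + 15.8138


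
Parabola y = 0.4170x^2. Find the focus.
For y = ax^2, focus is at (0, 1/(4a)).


a = 0.4170
4a = 1.6680
focus = (0, 1/1.6680) = (0, 0.5995)

Focus = (0, 0.5995)


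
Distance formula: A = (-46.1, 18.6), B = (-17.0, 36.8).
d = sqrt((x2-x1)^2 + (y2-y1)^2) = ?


dx = -17.0 + 46.1 = 29.1
dy = 36.8 - 18.6 = 18.2
d = sqrt(846.81 + 331.24) = sqrt(1178.05) = 34.3227

34.3227


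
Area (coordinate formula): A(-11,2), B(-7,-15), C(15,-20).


-11*(-15+ 20) = -55
-7*(-20-2) = 154
15*(2+ 15) = 255
sum = 354
Area = |354|/2 = 177.0000

177.0000 sq units


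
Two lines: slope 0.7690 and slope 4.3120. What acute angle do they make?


m1-m2 = -3.543
1+m1*m2 = 4.315928
tan(theta) = |-3.543/4.315928| = 0.820913
theta = arctan(|-3.543/4.315928|) = 39.3830 degrees (acute angle)

39.3830 degrees


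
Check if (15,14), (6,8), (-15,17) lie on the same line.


15*(8-17) + 6*(17-14) - 15*(14-8)
= -135 + 18 - 90 = -207

No, not collinear (determinant = -207)


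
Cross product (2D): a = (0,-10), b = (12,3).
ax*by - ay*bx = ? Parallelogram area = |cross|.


cross = 0*3 + 10*12 = 0 + 120 = 120
Parallelogram area = |120| = 120

cross = 120, parallelogram area = 120


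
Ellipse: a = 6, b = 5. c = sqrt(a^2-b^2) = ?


c^2 = 6^2 - 5^2 = 36 - 25 = 11
c = sqrt(11) = 3.3166

c = 3.3166


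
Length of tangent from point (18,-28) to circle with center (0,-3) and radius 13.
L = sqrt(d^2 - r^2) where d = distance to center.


d = sqrt((18-0)^2 + (-28+ 3)^2) = sqrt(324+625) = 30.8058
L = sqrt(949.0000 - 169) = sqrt(780.0000) = 27.9285

27.9285


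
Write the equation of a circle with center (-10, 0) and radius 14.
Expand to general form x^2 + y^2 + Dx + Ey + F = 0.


(x+ 10)^2 + (y-0)^2 = 14^2
D = -2h = 20, E = -2k = 0
F = h^2+k^2-r^2 = 100+0-196 = -96

x^2 + y^2 + 20x - 96 = 0


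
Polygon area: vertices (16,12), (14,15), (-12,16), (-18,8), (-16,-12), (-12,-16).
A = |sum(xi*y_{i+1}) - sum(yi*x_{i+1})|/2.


sum(xi*y_{i+1}) = 16*15 + 14*16 - 12*8 - 18*(-12) - 16*(-16) - 12*12 = 696
sum(yi*x_{i+1}) = 12*14 + 15*(-12) + 16*(-18) + 8*(-16) - 12*(-12) - 16*16 = -540
Area = |696 + 540|/2 = 1236/2 = 618.0000

618.0000 sq units


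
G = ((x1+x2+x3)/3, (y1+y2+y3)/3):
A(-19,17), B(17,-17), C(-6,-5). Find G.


Gx = (-19+17- 6)/3 = -8/3 = -2.6667
Gy = (17- 17- 5)/3 = -5/3 = -1.6667

G = (-2.6667, -1.6667)


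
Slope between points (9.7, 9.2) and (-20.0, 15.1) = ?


dy = 15.1 - 9.2 = 5.9
dx = -20.0 - 9.7 = -29.7
m = 5.9/(-29.7) = -0.1987

m = -0.1987


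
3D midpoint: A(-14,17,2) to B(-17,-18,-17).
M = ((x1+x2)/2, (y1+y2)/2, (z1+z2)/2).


Mx = (-14- 17)/2 = -15.5000
My = (17- 18)/2 = -0.5000
Mz = (2- 17)/2 = -7.5000

M = (-15.5000, -0.5000, -7.5000)
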